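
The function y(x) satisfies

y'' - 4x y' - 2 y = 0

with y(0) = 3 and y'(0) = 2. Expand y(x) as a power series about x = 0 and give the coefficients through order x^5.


Ansatz: y(x) = sum_{n>=0} a_n x^n, so y'(x) = sum_{n>=1} n a_n x^(n-1) and y''(x) = sum_{n>=2} n(n-1) a_n x^(n-2).
Substitute into P(x) y'' + Q(x) y' + R(x) y = 0 with P(x) = 1, Q(x) = -4x, R(x) = -2, and match powers of x.
Initial conditions: a_0 = 3, a_1 = 2.
Setting the coefficient of each power of x to zero and solving order by order (substituting the coefficients already found):
  x^0: 2 a_2 - 2 a_0 = 0  ->  2 a_2 = 2 a_0 = 6  ->  a_2 = 3
  x^1: 6 a_3 - 6 a_1 = 0  ->  6 a_3 = 6 a_1 = 12  ->  a_3 = 2
  x^2: 12 a_4 - 10 a_2 = 0  ->  12 a_4 = 10 a_2 = 30  ->  a_4 = 5/2
  x^3: 20 a_5 - 14 a_3 = 0  ->  20 a_5 = 14 a_3 = 28  ->  a_5 = 7/5
Truncated series: y(x) = 3 + 2 x + 3 x^2 + 2 x^3 + (5/2) x^4 + (7/5) x^5 + O(x^6).

a_0 = 3; a_1 = 2; a_2 = 3; a_3 = 2; a_4 = 5/2; a_5 = 7/5


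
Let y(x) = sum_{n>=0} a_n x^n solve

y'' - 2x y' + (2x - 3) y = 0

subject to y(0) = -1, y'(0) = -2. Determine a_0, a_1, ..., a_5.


Ansatz: y(x) = sum_{n>=0} a_n x^n, so y'(x) = sum_{n>=1} n a_n x^(n-1) and y''(x) = sum_{n>=2} n(n-1) a_n x^(n-2).
Substitute into P(x) y'' + Q(x) y' + R(x) y = 0 with P(x) = 1, Q(x) = -2x, R(x) = 2x - 3, and match powers of x.
Initial conditions: a_0 = -1, a_1 = -2.
Setting the coefficient of each power of x to zero and solving order by order (substituting the coefficients already found):
  x^0: 2 a_2 - 3 a_0 = 0  ->  2 a_2 = 3 a_0 = -3  ->  a_2 = -3/2
  x^1: 6 a_3 - 5 a_1 + 2 a_0 = 0  ->  6 a_3 = 5 a_1 - 2 a_0 = -8  ->  a_3 = -4/3
  x^2: 12 a_4 - 7 a_2 + 2 a_1 = 0  ->  12 a_4 = 7 a_2 - 2 a_1 = -13/2  ->  a_4 = -13/24
  x^3: 20 a_5 - 9 a_3 + 2 a_2 = 0  ->  20 a_5 = 9 a_3 - 2 a_2 = -9  ->  a_5 = -9/20
Truncated series: y(x) = -1 - 2 x - (3/2) x^2 - (4/3) x^3 - (13/24) x^4 - (9/20) x^5 + O(x^6).

a_0 = -1; a_1 = -2; a_2 = -3/2; a_3 = -4/3; a_4 = -13/24; a_5 = -9/20


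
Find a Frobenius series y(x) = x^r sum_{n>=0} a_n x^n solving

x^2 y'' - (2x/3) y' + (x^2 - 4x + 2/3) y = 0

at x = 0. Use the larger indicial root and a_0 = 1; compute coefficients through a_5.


Write in Frobenius form y'' + (p(x)/x) y' + (q(x)/x^2) y = 0:
  p(x) = -2/3,  q(x) = x^2 - 4x + 2/3.
Indicial equation: r(r-1) + (-2/3) r + (2/3) = 0 -> roots r_1 = 1, r_2 = 2/3.
Take r = r_1 = 1. Let y(x) = x^r sum_{n>=0} a_n x^n with a_0 = 1.
Substitute y = x^r sum a_n x^n and match x^{r+n}. The recurrence is
  D(n) a_n - 4 a_{n-1} + 1 a_{n-2} = 0,  where D(n) = (r+n)(r+n-1) + (-2/3)(r+n) + (2/3).
  a_n = [4 a_{n-1} - 1 a_{n-2}] / D(n).
Since the indicial polynomial factors as (r - r_1)(r - r_2), D(n) = (r_1 + n - r_1)(r_1 + n - r_2) = n(n + 1/3).
Evaluating step by step (a_0 = 1):
  n = 1: D(1) = 1(1 + 1/3) = 4/3; numerator = 4(1) = 4; a_1 = (4)/(4/3) = 3
  n = 2: D(2) = 2(2 + 1/3) = 14/3; numerator = 4(3) - 1(1) = 11; a_2 = (11)/(14/3) = 33/14
  n = 3: D(3) = 3(3 + 1/3) = 10; numerator = 4(33/14) - 1(3) = 45/7; a_3 = (45/7)/(10) = 9/14
  n = 4: D(4) = 4(4 + 1/3) = 52/3; numerator = 4(9/14) - 1(33/14) = 3/14; a_4 = (3/14)/(52/3) = 9/728
  n = 5: D(5) = 5(5 + 1/3) = 80/3; numerator = 4(9/728) - 1(9/14) = -54/91; a_5 = (-54/91)/(80/3) = -81/3640

r = 1; a_0 = 1; a_1 = 3; a_2 = 33/14; a_3 = 9/14; a_4 = 9/728; a_5 = -81/3640


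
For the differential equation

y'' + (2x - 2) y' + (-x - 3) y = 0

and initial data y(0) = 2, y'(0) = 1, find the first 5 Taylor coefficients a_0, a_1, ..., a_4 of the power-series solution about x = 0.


Ansatz: y(x) = sum_{n>=0} a_n x^n, so y'(x) = sum_{n>=1} n a_n x^(n-1) and y''(x) = sum_{n>=2} n(n-1) a_n x^(n-2).
Substitute into P(x) y'' + Q(x) y' + R(x) y = 0 with P(x) = 1, Q(x) = 2x - 2, R(x) = -x - 3, and match powers of x.
Initial conditions: a_0 = 2, a_1 = 1.
Setting the coefficient of each power of x to zero and solving order by order (substituting the coefficients already found):
  x^0: 2 a_2 - 2 a_1 - 3 a_0 = 0  ->  2 a_2 = 2 a_1 + 3 a_0 = 8  ->  a_2 = 4
  x^1: 6 a_3 - 4 a_2 - a_1 - a_0 = 0  ->  6 a_3 = 4 a_2 + a_1 + a_0 = 19  ->  a_3 = 19/6
  x^2: 12 a_4 - 6 a_3 + a_2 - a_1 = 0  ->  12 a_4 = 6 a_3 - a_2 + a_1 = 16  ->  a_4 = 4/3
Truncated series: y(x) = 2 + x + 4 x^2 + (19/6) x^3 + (4/3) x^4 + O(x^5).

a_0 = 2; a_1 = 1; a_2 = 4; a_3 = 19/6; a_4 = 4/3


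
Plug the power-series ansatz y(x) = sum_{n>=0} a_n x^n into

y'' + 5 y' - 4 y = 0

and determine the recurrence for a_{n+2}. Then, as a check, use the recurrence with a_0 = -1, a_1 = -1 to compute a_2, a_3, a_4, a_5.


Substitute y = sum_n a_n x^n.
y''(x) has coefficient (n+2)(n+1) a_{n+2} at x^n;
5 y'(x) has coefficient 5 (n+1) a_{n+1} at x^n;
-4 y(x) has coefficient -4 a_n at x^n.
Matching x^n: (n+2)(n+1) a_{n+2} + 5 (n+1) a_{n+1} - 4 a_n = 0.
Thus a_{n+2} = [-5 (n+1) a_{n+1} + 4 a_n] / ((n+1)(n+2)).

Check with a_0 = -1, a_1 = -1 (apply the recurrence for n = 0, 1, 2, 3): a_0 = -1, a_1 = -1, a_2 = 1/2, a_3 = -3/2, a_4 = 49/24, a_5 = -281/120.

a_(n+2) = [-5 (n+1) a_(n+1) + 4 a_n] / ((n+1)(n+2)); check: a_0 = -1, a_1 = -1, a_2 = 1/2, a_3 = -3/2, a_4 = 49/24, a_5 = -281/120


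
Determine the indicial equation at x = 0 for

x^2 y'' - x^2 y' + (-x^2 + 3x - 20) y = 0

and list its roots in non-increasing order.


Divide by x^2 to reach normal form y'' + P_1(x) y' + P_2(x) y = 0 with P_1(x) = -1 and P_2(x) = -1 + 3/x - 20/x^2.
x = 0 is a singular point because the y-coefficient -1 + 3/x - 20/x^2 has a pole at x = 0.
It is a regular singular point because x P_1(x) = p(x) = -x and x^2 P_2(x) = q(x) = -x^2 + 3x - 20 are polynomials, hence analytic at x = 0.
p(0) = 0,  q(0) = -20.
Indicial equation: r(r-1) + p(0) r + q(0) = 0, i.e. r^2 + (p(0) - 1) r + q(0) = 0, i.e. r^2 - 1 r - 20 = 0.
Discriminant: (-1)^2 - 4(-20) = 81, so r = (1 ± 9)/2.
Solving: r_1 = 5, r_2 = -4.

indicial: r^2 - 1 r - 20 = 0; roots r_1 = 5, r_2 = -4


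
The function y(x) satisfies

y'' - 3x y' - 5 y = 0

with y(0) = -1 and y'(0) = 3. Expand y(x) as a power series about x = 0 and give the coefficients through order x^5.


Ansatz: y(x) = sum_{n>=0} a_n x^n, so y'(x) = sum_{n>=1} n a_n x^(n-1) and y''(x) = sum_{n>=2} n(n-1) a_n x^(n-2).
Substitute into P(x) y'' + Q(x) y' + R(x) y = 0 with P(x) = 1, Q(x) = -3x, R(x) = -5, and match powers of x.
Initial conditions: a_0 = -1, a_1 = 3.
Setting the coefficient of each power of x to zero and solving order by order (substituting the coefficients already found):
  x^0: 2 a_2 - 5 a_0 = 0  ->  2 a_2 = 5 a_0 = -5  ->  a_2 = -5/2
  x^1: 6 a_3 - 8 a_1 = 0  ->  6 a_3 = 8 a_1 = 24  ->  a_3 = 4
  x^2: 12 a_4 - 11 a_2 = 0  ->  12 a_4 = 11 a_2 = -55/2  ->  a_4 = -55/24
  x^3: 20 a_5 - 14 a_3 = 0  ->  20 a_5 = 14 a_3 = 56  ->  a_5 = 14/5
Truncated series: y(x) = -1 + 3 x - (5/2) x^2 + 4 x^3 - (55/24) x^4 + (14/5) x^5 + O(x^6).

a_0 = -1; a_1 = 3; a_2 = -5/2; a_3 = 4; a_4 = -55/24; a_5 = 14/5


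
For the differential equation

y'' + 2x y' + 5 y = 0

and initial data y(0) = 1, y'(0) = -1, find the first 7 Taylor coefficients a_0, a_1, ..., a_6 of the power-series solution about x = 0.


Ansatz: y(x) = sum_{n>=0} a_n x^n, so y'(x) = sum_{n>=1} n a_n x^(n-1) and y''(x) = sum_{n>=2} n(n-1) a_n x^(n-2).
Substitute into P(x) y'' + Q(x) y' + R(x) y = 0 with P(x) = 1, Q(x) = 2x, R(x) = 5, and match powers of x.
Initial conditions: a_0 = 1, a_1 = -1.
Setting the coefficient of each power of x to zero and solving order by order (substituting the coefficients already found):
  x^0: 2 a_2 + 5 a_0 = 0  ->  2 a_2 = -5 a_0 = -5  ->  a_2 = -5/2
  x^1: 6 a_3 + 7 a_1 = 0  ->  6 a_3 = -7 a_1 = 7  ->  a_3 = 7/6
  x^2: 12 a_4 + 9 a_2 = 0  ->  12 a_4 = -9 a_2 = 45/2  ->  a_4 = 15/8
  x^3: 20 a_5 + 11 a_3 = 0  ->  20 a_5 = -11 a_3 = -77/6  ->  a_5 = -77/120
  x^4: 30 a_6 + 13 a_4 = 0  ->  30 a_6 = -13 a_4 = -195/8  ->  a_6 = -13/16
Truncated series: y(x) = 1 - x - (5/2) x^2 + (7/6) x^3 + (15/8) x^4 - (77/120) x^5 - (13/16) x^6 + O(x^7).

a_0 = 1; a_1 = -1; a_2 = -5/2; a_3 = 7/6; a_4 = 15/8; a_5 = -77/120; a_6 = -13/16


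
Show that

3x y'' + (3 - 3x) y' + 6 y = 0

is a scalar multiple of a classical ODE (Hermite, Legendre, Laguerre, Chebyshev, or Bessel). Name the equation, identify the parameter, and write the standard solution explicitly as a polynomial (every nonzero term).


All three coefficients share the factor 3; dividing through by 3 gives  x y'' + (1 - x) y' + 2 y = 0.
This matches the Laguerre equation x y'' + (1 - x) y' + n y = 0 with n = 2; the polynomial solution is L_2(x).
With y = sum_k a_k x^k, matching x^k gives (k+1)k a_{k+1} + (k+1) a_{k+1} - k a_k + n a_k = 0, i.e. (k+1)^2 a_{k+1} = (k - n) a_k = (k - 2) a_k. The right side vanishes at k = 2, so the series terminates at degree 2.
Standard normalization L_n(0) = 1 gives a_0 = 1. Work upward with a_{k+1} = (k - 2) a_k / (k+1)^2:
  a_1 = (0 - 2)(1) / 1^2 = -2/1 = -2
  a_2 = (1 - 2)(-2) / 2^2 = 2/4 = 1/2
Hence L_2(x) = x^2/2 - 2 x + 1.

L_2(x); series = x^2/2 - 2 x + 1


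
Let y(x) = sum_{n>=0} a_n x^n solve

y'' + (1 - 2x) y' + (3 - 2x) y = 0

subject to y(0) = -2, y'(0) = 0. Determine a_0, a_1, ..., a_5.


Ansatz: y(x) = sum_{n>=0} a_n x^n, so y'(x) = sum_{n>=1} n a_n x^(n-1) and y''(x) = sum_{n>=2} n(n-1) a_n x^(n-2).
Substitute into P(x) y'' + Q(x) y' + R(x) y = 0 with P(x) = 1, Q(x) = 1 - 2x, R(x) = 3 - 2x, and match powers of x.
Initial conditions: a_0 = -2, a_1 = 0.
Setting the coefficient of each power of x to zero and solving order by order (substituting the coefficients already found):
  x^0: 2 a_2 + a_1 + 3 a_0 = 0  ->  2 a_2 = -a_1 - 3 a_0 = 6  ->  a_2 = 3
  x^1: 6 a_3 + 2 a_2 + a_1 - 2 a_0 = 0  ->  6 a_3 = -2 a_2 - a_1 + 2 a_0 = -10  ->  a_3 = -5/3
  x^2: 12 a_4 + 3 a_3 - a_2 - 2 a_1 = 0  ->  12 a_4 = -3 a_3 + a_2 + 2 a_1 = 8  ->  a_4 = 2/3
  x^3: 20 a_5 + 4 a_4 - 3 a_3 - 2 a_2 = 0  ->  20 a_5 = -4 a_4 + 3 a_3 + 2 a_2 = -5/3  ->  a_5 = -1/12
Truncated series: y(x) = -2 + 3 x^2 - (5/3) x^3 + (2/3) x^4 - (1/12) x^5 + O(x^6).

a_0 = -2; a_1 = 0; a_2 = 3; a_3 = -5/3; a_4 = 2/3; a_5 = -1/12


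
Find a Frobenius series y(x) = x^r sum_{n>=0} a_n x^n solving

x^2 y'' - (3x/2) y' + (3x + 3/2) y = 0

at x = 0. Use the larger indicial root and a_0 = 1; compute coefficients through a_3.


Write in Frobenius form y'' + (p(x)/x) y' + (q(x)/x^2) y = 0:
  p(x) = -3/2,  q(x) = 3x + 3/2.
Indicial equation: r(r-1) + (-3/2) r + (3/2) = 0 -> roots r_1 = 3/2, r_2 = 1.
Take r = r_1 = 3/2. Let y(x) = x^r sum_{n>=0} a_n x^n with a_0 = 1.
Substitute y = x^r sum a_n x^n and match x^{r+n}. The recurrence is
  D(n) a_n + 3 a_{n-1} = 0,  where D(n) = (r+n)(r+n-1) + (-3/2)(r+n) + (3/2).
  a_n = -3 / D(n) * a_{n-1}.
Since the indicial polynomial factors as (r - r_1)(r - r_2), D(n) = (r_1 + n - r_1)(r_1 + n - r_2) = n(n + 1/2).
Evaluating step by step (a_0 = 1):
  n = 1: D(1) = 1(1 + 1/2) = 3/2; numerator = -3(1) = -3; a_1 = (-3)/(3/2) = -2
  n = 2: D(2) = 2(2 + 1/2) = 5; numerator = -3(-2) = 6; a_2 = (6)/(5) = 6/5
  n = 3: D(3) = 3(3 + 1/2) = 21/2; numerator = -3(6/5) = -18/5; a_3 = (-18/5)/(21/2) = -12/35

r = 3/2; a_0 = 1; a_1 = -2; a_2 = 6/5; a_3 = -12/35


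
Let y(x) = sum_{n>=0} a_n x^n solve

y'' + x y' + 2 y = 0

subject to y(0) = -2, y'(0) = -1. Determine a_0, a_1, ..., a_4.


Ansatz: y(x) = sum_{n>=0} a_n x^n, so y'(x) = sum_{n>=1} n a_n x^(n-1) and y''(x) = sum_{n>=2} n(n-1) a_n x^(n-2).
Substitute into P(x) y'' + Q(x) y' + R(x) y = 0 with P(x) = 1, Q(x) = x, R(x) = 2, and match powers of x.
Initial conditions: a_0 = -2, a_1 = -1.
Setting the coefficient of each power of x to zero and solving order by order (substituting the coefficients already found):
  x^0: 2 a_2 + 2 a_0 = 0  ->  2 a_2 = -2 a_0 = 4  ->  a_2 = 2
  x^1: 6 a_3 + 3 a_1 = 0  ->  6 a_3 = -3 a_1 = 3  ->  a_3 = 1/2
  x^2: 12 a_4 + 4 a_2 = 0  ->  12 a_4 = -4 a_2 = -8  ->  a_4 = -2/3
Truncated series: y(x) = -2 - x + 2 x^2 + (1/2) x^3 - (2/3) x^4 + O(x^5).

a_0 = -2; a_1 = -1; a_2 = 2; a_3 = 1/2; a_4 = -2/3


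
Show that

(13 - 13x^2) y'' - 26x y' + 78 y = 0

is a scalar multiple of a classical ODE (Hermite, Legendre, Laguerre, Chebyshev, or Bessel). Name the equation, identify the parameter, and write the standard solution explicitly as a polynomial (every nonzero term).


All three coefficients share the factor 13; dividing through by 13 gives  (1 - x^2) y'' - 2x y' + 6 y = 0.
This matches the Legendre equation (1 - x^2) y'' - 2x y' + n(n+1) y = 0 (note the -2x y' term) with n(n+1) = 6, so n = 2; the polynomial solution is P_2(x).
With y = sum_k a_k x^k, matching x^k gives (k+2)(k+1) a_{k+2} = [k(k+1) - n(n+1)] a_k = (k - 2)(k + 3) a_k. The right side vanishes at k = 2, so the series with the parity of 2 terminates at degree 2.
Standard normalization (P_n(1) = 1): leading coefficient (2n)!/(2^n (n!)^2) = 24/(4*4) = 3/2, so a_2 = 3/2. Work downward with a_k = (k+1)(k+2) a_{k+2} / ((k - 2)(k + 3)):
  a_0 = (1)(2)(3/2) / ((0 - 2)(0 + 3)) = 3/(-6) = -1/2
Hence P_2(x) = 3 x^2/2 - 1/2.

P_2(x); series = 3 x^2/2 - 1/2


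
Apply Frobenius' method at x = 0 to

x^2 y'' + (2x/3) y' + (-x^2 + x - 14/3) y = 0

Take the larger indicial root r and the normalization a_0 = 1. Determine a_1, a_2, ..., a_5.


Write in Frobenius form y'' + (p(x)/x) y' + (q(x)/x^2) y = 0:
  p(x) = 2/3,  q(x) = -x^2 + x - 14/3.
Indicial equation: r(r-1) + (2/3) r + (-14/3) = 0 -> roots r_1 = 7/3, r_2 = -2.
Take r = r_1 = 7/3. Let y(x) = x^r sum_{n>=0} a_n x^n with a_0 = 1.
Substitute y = x^r sum a_n x^n and match x^{r+n}. The recurrence is
  D(n) a_n + 1 a_{n-1} - 1 a_{n-2} = 0,  where D(n) = (r+n)(r+n-1) + (2/3)(r+n) + (-14/3).
  a_n = [-1 a_{n-1} + 1 a_{n-2}] / D(n).
Since the indicial polynomial factors as (r - r_1)(r - r_2), D(n) = (r_1 + n - r_1)(r_1 + n - r_2) = n(n + 13/3).
Evaluating step by step (a_0 = 1):
  n = 1: D(1) = 1(1 + 13/3) = 16/3; numerator = -1(1) = -1; a_1 = (-1)/(16/3) = -3/16
  n = 2: D(2) = 2(2 + 13/3) = 38/3; numerator = -1(-3/16) + 1(1) = 19/16; a_2 = (19/16)/(38/3) = 3/32
  n = 3: D(3) = 3(3 + 13/3) = 22; numerator = -1(3/32) + 1(-3/16) = -9/32; a_3 = (-9/32)/(22) = -9/704
  n = 4: D(4) = 4(4 + 13/3) = 100/3; numerator = -1(-9/704) + 1(3/32) = 75/704; a_4 = (75/704)/(100/3) = 9/2816
  n = 5: D(5) = 5(5 + 13/3) = 140/3; numerator = -1(9/2816) + 1(-9/704) = -45/2816; a_5 = (-45/2816)/(140/3) = -27/78848

r = 7/3; a_0 = 1; a_1 = -3/16; a_2 = 3/32; a_3 = -9/704; a_4 = 9/2816; a_5 = -27/78848


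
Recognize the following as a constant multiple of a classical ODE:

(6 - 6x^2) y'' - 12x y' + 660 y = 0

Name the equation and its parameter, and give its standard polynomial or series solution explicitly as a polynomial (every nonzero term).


All three coefficients share the factor 6; dividing through by 6 gives  (1 - x^2) y'' - 2x y' + 110 y = 0.
This matches the Legendre equation (1 - x^2) y'' - 2x y' + n(n+1) y = 0 (note the -2x y' term) with n(n+1) = 110, so n = 10; the polynomial solution is P_10(x).
With y = sum_k a_k x^k, matching x^k gives (k+2)(k+1) a_{k+2} = [k(k+1) - n(n+1)] a_k = (k - 10)(k + 11) a_k. The right side vanishes at k = 10, so the series with the parity of 10 terminates at degree 10.
Standard normalization (P_n(1) = 1): leading coefficient (2n)!/(2^n (n!)^2) = 2432902008176640000/(1024*13168189440000) = 46189/256, so a_10 = 46189/256. Work downward with a_k = (k+1)(k+2) a_{k+2} / ((k - 10)(k + 11)):
  a_8 = (9)(10)(46189/256) / ((8 - 10)(8 + 11)) = (2078505/128)/(-38) = -109395/256
  a_6 = (7)(8)(-109395/256) / ((6 - 10)(6 + 11)) = (-765765/32)/(-68) = 45045/128
  a_4 = (5)(6)(45045/128) / ((4 - 10)(4 + 11)) = (675675/64)/(-90) = -15015/128
  a_2 = (3)(4)(-15015/128) / ((2 - 10)(2 + 11)) = (-45045/32)/(-104) = 3465/256
  a_0 = (1)(2)(3465/256) / ((0 - 10)(0 + 11)) = (3465/128)/(-110) = -63/256
Hence P_10(x) = 46189 x^10/256 - 109395 x^8/256 + 45045 x^6/128 - 15015 x^4/128 + 3465 x^2/256 - 63/256.

P_10(x); series = 46189 x^10/256 - 109395 x^8/256 + 45045 x^6/128 - 15015 x^4/128 + 3465 x^2/256 - 63/256


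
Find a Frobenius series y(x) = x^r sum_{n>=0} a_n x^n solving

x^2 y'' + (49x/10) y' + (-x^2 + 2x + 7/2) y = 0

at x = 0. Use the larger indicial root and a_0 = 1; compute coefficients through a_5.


Write in Frobenius form y'' + (p(x)/x) y' + (q(x)/x^2) y = 0:
  p(x) = 49/10,  q(x) = -x^2 + 2x + 7/2.
Indicial equation: r(r-1) + (49/10) r + (7/2) = 0 -> roots r_1 = -7/5, r_2 = -5/2.
Take r = r_1 = -7/5. Let y(x) = x^r sum_{n>=0} a_n x^n with a_0 = 1.
Substitute y = x^r sum a_n x^n and match x^{r+n}. The recurrence is
  D(n) a_n + 2 a_{n-1} - 1 a_{n-2} = 0,  where D(n) = (r+n)(r+n-1) + (49/10)(r+n) + (7/2).
  a_n = [-2 a_{n-1} + 1 a_{n-2}] / D(n).
Since the indicial polynomial factors as (r - r_1)(r - r_2), D(n) = (r_1 + n - r_1)(r_1 + n - r_2) = n(n + 11/10).
Evaluating step by step (a_0 = 1):
  n = 1: D(1) = 1(1 + 11/10) = 21/10; numerator = -2(1) = -2; a_1 = (-2)/(21/10) = -20/21
  n = 2: D(2) = 2(2 + 11/10) = 31/5; numerator = -2(-20/21) + 1(1) = 61/21; a_2 = (61/21)/(31/5) = 305/651
  n = 3: D(3) = 3(3 + 11/10) = 123/10; numerator = -2(305/651) + 1(-20/21) = -410/217; a_3 = (-410/217)/(123/10) = -100/651
  n = 4: D(4) = 4(4 + 11/10) = 102/5; numerator = -2(-100/651) + 1(305/651) = 505/651; a_4 = (505/651)/(102/5) = 2525/66402
  n = 5: D(5) = 5(5 + 11/10) = 61/2; numerator = -2(2525/66402) + 1(-100/651) = -7625/33201; a_5 = (-7625/33201)/(61/2) = -250/33201

r = -7/5; a_0 = 1; a_1 = -20/21; a_2 = 305/651; a_3 = -100/651; a_4 = 2525/66402; a_5 = -250/33201


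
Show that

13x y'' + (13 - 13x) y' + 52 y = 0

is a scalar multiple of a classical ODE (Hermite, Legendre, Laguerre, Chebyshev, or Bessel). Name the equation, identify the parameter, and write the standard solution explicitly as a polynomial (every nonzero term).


All three coefficients share the factor 13; dividing through by 13 gives  x y'' + (1 - x) y' + 4 y = 0.
This matches the Laguerre equation x y'' + (1 - x) y' + n y = 0 with n = 4; the polynomial solution is L_4(x).
With y = sum_k a_k x^k, matching x^k gives (k+1)k a_{k+1} + (k+1) a_{k+1} - k a_k + n a_k = 0, i.e. (k+1)^2 a_{k+1} = (k - n) a_k = (k - 4) a_k. The right side vanishes at k = 4, so the series terminates at degree 4.
Standard normalization L_n(0) = 1 gives a_0 = 1. Work upward with a_{k+1} = (k - 4) a_k / (k+1)^2:
  a_1 = (0 - 4)(1) / 1^2 = -4/1 = -4
  a_2 = (1 - 4)(-4) / 2^2 = 12/4 = 3
  a_3 = (2 - 4)(3) / 3^2 = -6/9 = -2/3
  a_4 = (3 - 4)(-2/3) / 4^2 = (2/3)/16 = 1/24
Hence L_4(x) = x^4/24 - 2 x^3/3 + 3 x^2 - 4 x + 1.

L_4(x); series = x^4/24 - 2 x^3/3 + 3 x^2 - 4 x + 1


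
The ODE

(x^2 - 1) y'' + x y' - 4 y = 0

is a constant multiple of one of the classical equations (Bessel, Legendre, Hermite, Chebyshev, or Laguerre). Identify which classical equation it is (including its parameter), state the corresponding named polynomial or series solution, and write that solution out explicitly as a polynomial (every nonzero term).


All three coefficients share the factor -1; dividing through by -1 gives  (1 - x^2) y'' - x y' + 4 y = 0.
This matches the Chebyshev equation (1 - x^2) y'' - x y' + n^2 y = 0 (note the -x y' term, not -2x y') with n^2 = 4, so n = 2; the polynomial solution is T_2(x).
With y = sum_k a_k x^k, matching x^k gives (k+2)(k+1) a_{k+2} = (k^2 - n^2) a_k = (k - 2)(k + 2) a_k. The right side vanishes at k = 2, so the series with the parity of 2 terminates at degree 2.
Standard normalization: leading coefficient of T_n is 2^(n-1), so a_2 = 2^1 = 2. Work downward with a_k = (k+1)(k+2) a_{k+2} / ((k - 2)(k + 2)):
  a_0 = (1)(2)(2) / ((0 - 2)(0 + 2)) = 4/(-4) = -1
Hence T_2(x) = 2 x^2 - 1.

T_2(x); series = 2 x^2 - 1


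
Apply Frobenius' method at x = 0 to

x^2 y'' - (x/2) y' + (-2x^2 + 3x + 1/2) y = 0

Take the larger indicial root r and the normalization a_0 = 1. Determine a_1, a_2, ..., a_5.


Write in Frobenius form y'' + (p(x)/x) y' + (q(x)/x^2) y = 0:
  p(x) = -1/2,  q(x) = -2x^2 + 3x + 1/2.
Indicial equation: r(r-1) + (-1/2) r + (1/2) = 0 -> roots r_1 = 1, r_2 = 1/2.
Take r = r_1 = 1. Let y(x) = x^r sum_{n>=0} a_n x^n with a_0 = 1.
Substitute y = x^r sum a_n x^n and match x^{r+n}. The recurrence is
  D(n) a_n + 3 a_{n-1} - 2 a_{n-2} = 0,  where D(n) = (r+n)(r+n-1) + (-1/2)(r+n) + (1/2).
  a_n = [-3 a_{n-1} + 2 a_{n-2}] / D(n).
Since the indicial polynomial factors as (r - r_1)(r - r_2), D(n) = (r_1 + n - r_1)(r_1 + n - r_2) = n(n + 1/2).
Evaluating step by step (a_0 = 1):
  n = 1: D(1) = 1(1 + 1/2) = 3/2; numerator = -3(1) = -3; a_1 = (-3)/(3/2) = -2
  n = 2: D(2) = 2(2 + 1/2) = 5; numerator = -3(-2) + 2(1) = 8; a_2 = (8)/(5) = 8/5
  n = 3: D(3) = 3(3 + 1/2) = 21/2; numerator = -3(8/5) + 2(-2) = -44/5; a_3 = (-44/5)/(21/2) = -88/105
  n = 4: D(4) = 4(4 + 1/2) = 18; numerator = -3(-88/105) + 2(8/5) = 40/7; a_4 = (40/7)/(18) = 20/63
  n = 5: D(5) = 5(5 + 1/2) = 55/2; numerator = -3(20/63) + 2(-88/105) = -92/35; a_5 = (-92/35)/(55/2) = -184/1925

r = 1; a_0 = 1; a_1 = -2; a_2 = 8/5; a_3 = -88/105; a_4 = 20/63; a_5 = -184/1925


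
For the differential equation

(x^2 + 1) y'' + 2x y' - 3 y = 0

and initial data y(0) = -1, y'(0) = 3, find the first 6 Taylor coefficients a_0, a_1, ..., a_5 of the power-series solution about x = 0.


Ansatz: y(x) = sum_{n>=0} a_n x^n, so y'(x) = sum_{n>=1} n a_n x^(n-1) and y''(x) = sum_{n>=2} n(n-1) a_n x^(n-2).
Substitute into P(x) y'' + Q(x) y' + R(x) y = 0 with P(x) = x^2 + 1, Q(x) = 2x, R(x) = -3, and match powers of x.
Initial conditions: a_0 = -1, a_1 = 3.
Setting the coefficient of each power of x to zero and solving order by order (substituting the coefficients already found):
  x^0: 2 a_2 - 3 a_0 = 0  ->  2 a_2 = 3 a_0 = -3  ->  a_2 = -3/2
  x^1: 6 a_3 - a_1 = 0  ->  6 a_3 = a_1 = 3  ->  a_3 = 1/2
  x^2: 12 a_4 + 3 a_2 = 0  ->  12 a_4 = -3 a_2 = 9/2  ->  a_4 = 3/8
  x^3: 20 a_5 + 9 a_3 = 0  ->  20 a_5 = -9 a_3 = -9/2  ->  a_5 = -9/40
Truncated series: y(x) = -1 + 3 x - (3/2) x^2 + (1/2) x^3 + (3/8) x^4 - (9/40) x^5 + O(x^6).

a_0 = -1; a_1 = 3; a_2 = -3/2; a_3 = 1/2; a_4 = 3/8; a_5 = -9/40


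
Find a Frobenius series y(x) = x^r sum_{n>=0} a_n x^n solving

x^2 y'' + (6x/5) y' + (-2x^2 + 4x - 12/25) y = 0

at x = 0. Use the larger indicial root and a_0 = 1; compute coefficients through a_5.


Write in Frobenius form y'' + (p(x)/x) y' + (q(x)/x^2) y = 0:
  p(x) = 6/5,  q(x) = -2x^2 + 4x - 12/25.
Indicial equation: r(r-1) + (6/5) r + (-12/25) = 0 -> roots r_1 = 3/5, r_2 = -4/5.
Take r = r_1 = 3/5. Let y(x) = x^r sum_{n>=0} a_n x^n with a_0 = 1.
Substitute y = x^r sum a_n x^n and match x^{r+n}. The recurrence is
  D(n) a_n + 4 a_{n-1} - 2 a_{n-2} = 0,  where D(n) = (r+n)(r+n-1) + (6/5)(r+n) + (-12/25).
  a_n = [-4 a_{n-1} + 2 a_{n-2}] / D(n).
Since the indicial polynomial factors as (r - r_1)(r - r_2), D(n) = (r_1 + n - r_1)(r_1 + n - r_2) = n(n + 7/5).
Evaluating step by step (a_0 = 1):
  n = 1: D(1) = 1(1 + 7/5) = 12/5; numerator = -4(1) = -4; a_1 = (-4)/(12/5) = -5/3
  n = 2: D(2) = 2(2 + 7/5) = 34/5; numerator = -4(-5/3) + 2(1) = 26/3; a_2 = (26/3)/(34/5) = 65/51
  n = 3: D(3) = 3(3 + 7/5) = 66/5; numerator = -4(65/51) + 2(-5/3) = -430/51; a_3 = (-430/51)/(66/5) = -1075/1683
  n = 4: D(4) = 4(4 + 7/5) = 108/5; numerator = -4(-1075/1683) + 2(65/51) = 8590/1683; a_4 = (8590/1683)/(108/5) = 21475/90882
  n = 5: D(5) = 5(5 + 7/5) = 32; numerator = -4(21475/90882) + 2(-1075/1683) = -101000/45441; a_5 = (-101000/45441)/(32) = -12625/181764

r = 3/5; a_0 = 1; a_1 = -5/3; a_2 = 65/51; a_3 = -1075/1683; a_4 = 21475/90882; a_5 = -12625/181764


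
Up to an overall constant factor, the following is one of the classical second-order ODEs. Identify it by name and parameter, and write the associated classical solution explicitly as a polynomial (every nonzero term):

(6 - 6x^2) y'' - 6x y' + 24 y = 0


All three coefficients share the factor 6; dividing through by 6 gives  (1 - x^2) y'' - x y' + 4 y = 0.
This matches the Chebyshev equation (1 - x^2) y'' - x y' + n^2 y = 0 (note the -x y' term, not -2x y') with n^2 = 4, so n = 2; the polynomial solution is T_2(x).
With y = sum_k a_k x^k, matching x^k gives (k+2)(k+1) a_{k+2} = (k^2 - n^2) a_k = (k - 2)(k + 2) a_k. The right side vanishes at k = 2, so the series with the parity of 2 terminates at degree 2.
Standard normalization: leading coefficient of T_n is 2^(n-1), so a_2 = 2^1 = 2. Work downward with a_k = (k+1)(k+2) a_{k+2} / ((k - 2)(k + 2)):
  a_0 = (1)(2)(2) / ((0 - 2)(0 + 2)) = 4/(-4) = -1
Hence T_2(x) = 2 x^2 - 1.

T_2(x); series = 2 x^2 - 1


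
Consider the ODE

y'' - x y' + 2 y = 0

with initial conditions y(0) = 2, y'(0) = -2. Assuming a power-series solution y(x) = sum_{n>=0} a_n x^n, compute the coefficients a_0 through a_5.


Ansatz: y(x) = sum_{n>=0} a_n x^n, so y'(x) = sum_{n>=1} n a_n x^(n-1) and y''(x) = sum_{n>=2} n(n-1) a_n x^(n-2).
Substitute into P(x) y'' + Q(x) y' + R(x) y = 0 with P(x) = 1, Q(x) = -x, R(x) = 2, and match powers of x.
Initial conditions: a_0 = 2, a_1 = -2.
Setting the coefficient of each power of x to zero and solving order by order (substituting the coefficients already found):
  x^0: 2 a_2 + 2 a_0 = 0  ->  2 a_2 = -2 a_0 = -4  ->  a_2 = -2
  x^1: 6 a_3 + a_1 = 0  ->  6 a_3 = -a_1 = 2  ->  a_3 = 1/3
  x^2: 12 a_4 = 0  ->  a_4 = 0
  x^3: 20 a_5 - a_3 = 0  ->  20 a_5 = a_3 = 1/3  ->  a_5 = 1/60
Truncated series: y(x) = 2 - 2 x - 2 x^2 + (1/3) x^3 + (1/60) x^5 + O(x^6).

a_0 = 2; a_1 = -2; a_2 = -2; a_3 = 1/3; a_4 = 0; a_5 = 1/60


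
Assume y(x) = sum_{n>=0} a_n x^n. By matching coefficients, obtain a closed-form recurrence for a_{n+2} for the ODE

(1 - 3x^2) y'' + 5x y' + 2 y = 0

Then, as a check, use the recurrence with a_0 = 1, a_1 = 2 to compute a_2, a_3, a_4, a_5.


Substitute y = sum_n a_n x^n.
(1 - 3 x^2) y'' contributes (n+2)(n+1) a_{n+2} - 3 n(n-1) a_n at x^n.
5 x y'(x) contributes 5 n a_n at x^n.
2 y(x) contributes 2 a_n at x^n.
Matching x^n: (n+2)(n+1) a_{n+2} + (-3 n(n-1) + 5 n + 2) a_n = 0.
Thus a_{n+2} = (3 n(n-1) - 5 n - 2) / ((n+1)(n+2)) * a_n.

Check with a_0 = 1, a_1 = 2 (apply the recurrence for n = 0, 1, 2, 3): a_0 = 1, a_1 = 2, a_2 = -1, a_3 = -7/3, a_4 = 1/2, a_5 = -7/60.

a_(n+2) = (3 n(n-1) - 5 n - 2) / ((n+1)(n+2)) * a_n; check: a_0 = 1, a_1 = 2, a_2 = -1, a_3 = -7/3, a_4 = 1/2, a_5 = -7/60


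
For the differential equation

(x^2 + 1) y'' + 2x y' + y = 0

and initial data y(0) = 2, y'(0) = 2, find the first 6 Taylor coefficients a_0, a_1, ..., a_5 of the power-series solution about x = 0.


Ansatz: y(x) = sum_{n>=0} a_n x^n, so y'(x) = sum_{n>=1} n a_n x^(n-1) and y''(x) = sum_{n>=2} n(n-1) a_n x^(n-2).
Substitute into P(x) y'' + Q(x) y' + R(x) y = 0 with P(x) = x^2 + 1, Q(x) = 2x, R(x) = 1, and match powers of x.
Initial conditions: a_0 = 2, a_1 = 2.
Setting the coefficient of each power of x to zero and solving order by order (substituting the coefficients already found):
  x^0: 2 a_2 + a_0 = 0  ->  2 a_2 = -a_0 = -2  ->  a_2 = -1
  x^1: 6 a_3 + 3 a_1 = 0  ->  6 a_3 = -3 a_1 = -6  ->  a_3 = -1
  x^2: 12 a_4 + 7 a_2 = 0  ->  12 a_4 = -7 a_2 = 7  ->  a_4 = 7/12
  x^3: 20 a_5 + 13 a_3 = 0  ->  20 a_5 = -13 a_3 = 13  ->  a_5 = 13/20
Truncated series: y(x) = 2 + 2 x - x^2 - x^3 + (7/12) x^4 + (13/20) x^5 + O(x^6).

a_0 = 2; a_1 = 2; a_2 = -1; a_3 = -1; a_4 = 7/12; a_5 = 13/20


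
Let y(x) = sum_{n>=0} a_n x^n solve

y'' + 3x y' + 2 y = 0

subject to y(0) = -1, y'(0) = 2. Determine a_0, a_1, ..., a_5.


Ansatz: y(x) = sum_{n>=0} a_n x^n, so y'(x) = sum_{n>=1} n a_n x^(n-1) and y''(x) = sum_{n>=2} n(n-1) a_n x^(n-2).
Substitute into P(x) y'' + Q(x) y' + R(x) y = 0 with P(x) = 1, Q(x) = 3x, R(x) = 2, and match powers of x.
Initial conditions: a_0 = -1, a_1 = 2.
Setting the coefficient of each power of x to zero and solving order by order (substituting the coefficients already found):
  x^0: 2 a_2 + 2 a_0 = 0  ->  2 a_2 = -2 a_0 = 2  ->  a_2 = 1
  x^1: 6 a_3 + 5 a_1 = 0  ->  6 a_3 = -5 a_1 = -10  ->  a_3 = -5/3
  x^2: 12 a_4 + 8 a_2 = 0  ->  12 a_4 = -8 a_2 = -8  ->  a_4 = -2/3
  x^3: 20 a_5 + 11 a_3 = 0  ->  20 a_5 = -11 a_3 = 55/3  ->  a_5 = 11/12
Truncated series: y(x) = -1 + 2 x + x^2 - (5/3) x^3 - (2/3) x^4 + (11/12) x^5 + O(x^6).

a_0 = -1; a_1 = 2; a_2 = 1; a_3 = -5/3; a_4 = -2/3; a_5 = 11/12


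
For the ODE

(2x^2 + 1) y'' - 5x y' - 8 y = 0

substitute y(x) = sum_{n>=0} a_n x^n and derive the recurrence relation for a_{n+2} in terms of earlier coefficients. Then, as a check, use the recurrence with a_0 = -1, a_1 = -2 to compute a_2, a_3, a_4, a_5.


Substitute y = sum_n a_n x^n.
(1 + 2 x^2) y'' contributes (n+2)(n+1) a_{n+2} + 2 n(n-1) a_n at x^n.
-5 x y'(x) contributes -5 n a_n at x^n.
-8 y(x) contributes -8 a_n at x^n.
Matching x^n: (n+2)(n+1) a_{n+2} + (2 n(n-1) - 5 n - 8) a_n = 0.
Thus a_{n+2} = (-2 n(n-1) + 5 n + 8) / ((n+1)(n+2)) * a_n.

Check with a_0 = -1, a_1 = -2 (apply the recurrence for n = 0, 1, 2, 3): a_0 = -1, a_1 = -2, a_2 = -4, a_3 = -13/3, a_4 = -14/3, a_5 = -143/60.

a_(n+2) = (-2 n(n-1) + 5 n + 8) / ((n+1)(n+2)) * a_n; check: a_0 = -1, a_1 = -2, a_2 = -4, a_3 = -13/3, a_4 = -14/3, a_5 = -143/60


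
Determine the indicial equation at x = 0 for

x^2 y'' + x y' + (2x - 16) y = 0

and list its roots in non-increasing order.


Divide by x^2 to reach normal form y'' + P_1(x) y' + P_2(x) y = 0 with P_1(x) = 1/x and P_2(x) = 2/x - 16/x^2.
x = 0 is a singular point because the y'-coefficient 1/x has a pole at x = 0 and the y-coefficient 2/x - 16/x^2 has a pole at x = 0.
It is a regular singular point because x P_1(x) = p(x) = 1 and x^2 P_2(x) = q(x) = 2x - 16 are polynomials, hence analytic at x = 0.
p(0) = 1,  q(0) = -16.
Indicial equation: r(r-1) + p(0) r + q(0) = 0, i.e. r^2 + (p(0) - 1) r + q(0) = 0, i.e. r^2 - 16 = 0.
Discriminant: (0)^2 - 4(-16) = 64, so r = (0 ± 8)/2.
Solving: r_1 = 4, r_2 = -4.

indicial: r^2 - 16 = 0; roots r_1 = 4, r_2 = -4


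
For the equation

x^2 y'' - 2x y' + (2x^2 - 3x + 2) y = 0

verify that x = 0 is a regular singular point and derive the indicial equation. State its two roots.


Divide by x^2 to reach normal form y'' + P_1(x) y' + P_2(x) y = 0 with P_1(x) = -2/x and P_2(x) = 2 - 3/x + 2/x^2.
x = 0 is a singular point because the y'-coefficient -2/x has a pole at x = 0 and the y-coefficient 2 - 3/x + 2/x^2 has a pole at x = 0.
It is a regular singular point because x P_1(x) = p(x) = -2 and x^2 P_2(x) = q(x) = 2x^2 - 3x + 2 are polynomials, hence analytic at x = 0.
p(0) = -2,  q(0) = 2.
Indicial equation: r(r-1) + p(0) r + q(0) = 0, i.e. r^2 + (p(0) - 1) r + q(0) = 0, i.e. r^2 - 3 r + 2 = 0.
Discriminant: (-3)^2 - 4(2) = 1, so r = (3 ± 1)/2.
Solving: r_1 = 2, r_2 = 1.

indicial: r^2 - 3 r + 2 = 0; roots r_1 = 2, r_2 = 1


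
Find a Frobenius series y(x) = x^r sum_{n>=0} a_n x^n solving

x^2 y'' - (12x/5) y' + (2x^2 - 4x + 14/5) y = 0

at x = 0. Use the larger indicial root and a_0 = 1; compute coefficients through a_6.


Write in Frobenius form y'' + (p(x)/x) y' + (q(x)/x^2) y = 0:
  p(x) = -12/5,  q(x) = 2x^2 - 4x + 14/5.
Indicial equation: r(r-1) + (-12/5) r + (14/5) = 0 -> roots r_1 = 2, r_2 = 7/5.
Take r = r_1 = 2. Let y(x) = x^r sum_{n>=0} a_n x^n with a_0 = 1.
Substitute y = x^r sum a_n x^n and match x^{r+n}. The recurrence is
  D(n) a_n - 4 a_{n-1} + 2 a_{n-2} = 0,  where D(n) = (r+n)(r+n-1) + (-12/5)(r+n) + (14/5).
  a_n = [4 a_{n-1} - 2 a_{n-2}] / D(n).
Since the indicial polynomial factors as (r - r_1)(r - r_2), D(n) = (r_1 + n - r_1)(r_1 + n - r_2) = n(n + 3/5).
Evaluating step by step (a_0 = 1):
  n = 1: D(1) = 1(1 + 3/5) = 8/5; numerator = 4(1) = 4; a_1 = (4)/(8/5) = 5/2
  n = 2: D(2) = 2(2 + 3/5) = 26/5; numerator = 4(5/2) - 2(1) = 8; a_2 = (8)/(26/5) = 20/13
  n = 3: D(3) = 3(3 + 3/5) = 54/5; numerator = 4(20/13) - 2(5/2) = 15/13; a_3 = (15/13)/(54/5) = 25/234
  n = 4: D(4) = 4(4 + 3/5) = 92/5; numerator = 4(25/234) - 2(20/13) = -310/117; a_4 = (-310/117)/(92/5) = -775/5382
  n = 5: D(5) = 5(5 + 3/5) = 28; numerator = 4(-775/5382) - 2(25/234) = -2125/2691; a_5 = (-2125/2691)/(28) = -2125/75348
  n = 6: D(6) = 6(6 + 3/5) = 198/5; numerator = 4(-2125/75348) - 2(-775/5382) = 1100/6279; a_6 = (1100/6279)/(198/5) = 250/56511

r = 2; a_0 = 1; a_1 = 5/2; a_2 = 20/13; a_3 = 25/234; a_4 = -775/5382; a_5 = -2125/75348; a_6 = 250/56511


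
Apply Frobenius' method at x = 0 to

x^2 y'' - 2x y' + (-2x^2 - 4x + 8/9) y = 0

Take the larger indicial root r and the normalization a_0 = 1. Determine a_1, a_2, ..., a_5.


Write in Frobenius form y'' + (p(x)/x) y' + (q(x)/x^2) y = 0:
  p(x) = -2,  q(x) = -2x^2 - 4x + 8/9.
Indicial equation: r(r-1) + (-2) r + (8/9) = 0 -> roots r_1 = 8/3, r_2 = 1/3.
Take r = r_1 = 8/3. Let y(x) = x^r sum_{n>=0} a_n x^n with a_0 = 1.
Substitute y = x^r sum a_n x^n and match x^{r+n}. The recurrence is
  D(n) a_n - 4 a_{n-1} - 2 a_{n-2} = 0,  where D(n) = (r+n)(r+n-1) + (-2)(r+n) + (8/9).
  a_n = [4 a_{n-1} + 2 a_{n-2}] / D(n).
Since the indicial polynomial factors as (r - r_1)(r - r_2), D(n) = (r_1 + n - r_1)(r_1 + n - r_2) = n(n + 7/3).
Evaluating step by step (a_0 = 1):
  n = 1: D(1) = 1(1 + 7/3) = 10/3; numerator = 4(1) = 4; a_1 = (4)/(10/3) = 6/5
  n = 2: D(2) = 2(2 + 7/3) = 26/3; numerator = 4(6/5) + 2(1) = 34/5; a_2 = (34/5)/(26/3) = 51/65
  n = 3: D(3) = 3(3 + 7/3) = 16; numerator = 4(51/65) + 2(6/5) = 72/13; a_3 = (72/13)/(16) = 9/26
  n = 4: D(4) = 4(4 + 7/3) = 76/3; numerator = 4(9/26) + 2(51/65) = 192/65; a_4 = (192/65)/(76/3) = 144/1235
  n = 5: D(5) = 5(5 + 7/3) = 110/3; numerator = 4(144/1235) + 2(9/26) = 1431/1235; a_5 = (1431/1235)/(110/3) = 4293/135850

r = 8/3; a_0 = 1; a_1 = 6/5; a_2 = 51/65; a_3 = 9/26; a_4 = 144/1235; a_5 = 4293/135850


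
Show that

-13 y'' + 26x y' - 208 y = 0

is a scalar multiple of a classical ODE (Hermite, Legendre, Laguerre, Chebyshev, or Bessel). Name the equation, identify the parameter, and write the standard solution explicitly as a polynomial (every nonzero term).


All three coefficients share the factor -13; dividing through by -13 gives  y'' - 2x y' + 16 y = 0.
This matches the Hermite equation y'' - 2x y' + 2n y = 0 with 2n = 16, so n = 8; the polynomial solution is H_8(x).
With y = sum_k a_k x^k, matching x^k gives (k+2)(k+1) a_{k+2} = 2(k - n) a_k = 2(k - 8) a_k. The right side vanishes at k = 8, so the series with the parity of 8 terminates at degree 8.
Standard normalization: leading coefficient of H_n is 2^n, so a_8 = 2^8 = 256. Work downward with a_k = (k+1)(k+2) a_{k+2} / (2(k - n)):
  a_6 = (7)(8)(256) / (2(6 - 8)) = 14336/(-4) = -3584
  a_4 = (5)(6)(-3584) / (2(4 - 8)) = -107520/(-8) = 13440
  a_2 = (3)(4)(13440) / (2(2 - 8)) = 161280/(-12) = -13440
  a_0 = (1)(2)(-13440) / (2(0 - 8)) = -26880/(-16) = 1680
Hence H_8(x) = 256 x^8 - 3584 x^6 + 13440 x^4 - 13440 x^2 + 1680.

H_8(x); series = 256 x^8 - 3584 x^6 + 13440 x^4 - 13440 x^2 + 1680


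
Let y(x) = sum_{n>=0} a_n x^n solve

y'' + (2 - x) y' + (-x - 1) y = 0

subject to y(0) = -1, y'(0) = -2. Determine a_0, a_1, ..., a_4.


Ansatz: y(x) = sum_{n>=0} a_n x^n, so y'(x) = sum_{n>=1} n a_n x^(n-1) and y''(x) = sum_{n>=2} n(n-1) a_n x^(n-2).
Substitute into P(x) y'' + Q(x) y' + R(x) y = 0 with P(x) = 1, Q(x) = 2 - x, R(x) = -x - 1, and match powers of x.
Initial conditions: a_0 = -1, a_1 = -2.
Setting the coefficient of each power of x to zero and solving order by order (substituting the coefficients already found):
  x^0: 2 a_2 + 2 a_1 - a_0 = 0  ->  2 a_2 = -2 a_1 + a_0 = 3  ->  a_2 = 3/2
  x^1: 6 a_3 + 4 a_2 - 2 a_1 - a_0 = 0  ->  6 a_3 = -4 a_2 + 2 a_1 + a_0 = -11  ->  a_3 = -11/6
  x^2: 12 a_4 + 6 a_3 - 3 a_2 - a_1 = 0  ->  12 a_4 = -6 a_3 + 3 a_2 + a_1 = 27/2  ->  a_4 = 9/8
Truncated series: y(x) = -1 - 2 x + (3/2) x^2 - (11/6) x^3 + (9/8) x^4 + O(x^5).

a_0 = -1; a_1 = -2; a_2 = 3/2; a_3 = -11/6; a_4 = 9/8


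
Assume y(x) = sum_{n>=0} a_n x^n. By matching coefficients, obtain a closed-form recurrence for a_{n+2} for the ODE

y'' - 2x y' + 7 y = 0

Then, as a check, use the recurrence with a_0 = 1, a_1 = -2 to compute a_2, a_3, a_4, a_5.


Substitute y = sum_n a_n x^n.
y''(x) has coefficient (n+2)(n+1) a_{n+2} at x^n;
-2 x y'(x) has coefficient -2 n a_n at x^n (shift);
7 y(x) has coefficient 7 a_n at x^n.
Matching x^n: (n+2)(n+1) a_{n+2} + (-2n + 7) a_n = 0.
Thus a_{n+2} = (2n - 7) / ((n+1)(n+2)) * a_n.

Check with a_0 = 1, a_1 = -2 (apply the recurrence for n = 0, 1, 2, 3): a_0 = 1, a_1 = -2, a_2 = -7/2, a_3 = 5/3, a_4 = 7/8, a_5 = -1/12.

a_(n+2) = (2n - 7) / ((n+1)(n+2)) * a_n; check: a_0 = 1, a_1 = -2, a_2 = -7/2, a_3 = 5/3, a_4 = 7/8, a_5 = -1/12


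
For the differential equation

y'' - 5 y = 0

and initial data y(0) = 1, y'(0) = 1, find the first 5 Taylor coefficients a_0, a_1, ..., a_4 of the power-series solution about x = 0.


Ansatz: y(x) = sum_{n>=0} a_n x^n, so y'(x) = sum_{n>=1} n a_n x^(n-1) and y''(x) = sum_{n>=2} n(n-1) a_n x^(n-2).
Substitute into P(x) y'' + Q(x) y' + R(x) y = 0 with P(x) = 1, Q(x) = 0, R(x) = -5, and match powers of x.
Initial conditions: a_0 = 1, a_1 = 1.
Setting the coefficient of each power of x to zero and solving order by order (substituting the coefficients already found):
  x^0: 2 a_2 - 5 a_0 = 0  ->  2 a_2 = 5 a_0 = 5  ->  a_2 = 5/2
  x^1: 6 a_3 - 5 a_1 = 0  ->  6 a_3 = 5 a_1 = 5  ->  a_3 = 5/6
  x^2: 12 a_4 - 5 a_2 = 0  ->  12 a_4 = 5 a_2 = 25/2  ->  a_4 = 25/24
Truncated series: y(x) = 1 + x + (5/2) x^2 + (5/6) x^3 + (25/24) x^4 + O(x^5).

a_0 = 1; a_1 = 1; a_2 = 5/2; a_3 = 5/6; a_4 = 25/24


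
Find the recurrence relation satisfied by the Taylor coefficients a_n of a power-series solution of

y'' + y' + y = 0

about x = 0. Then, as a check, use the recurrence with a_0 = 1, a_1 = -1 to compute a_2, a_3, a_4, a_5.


Substitute y = sum_n a_n x^n.
y''(x) has coefficient (n+2)(n+1) a_{n+2} at x^n;
y'(x) has coefficient (n+1) a_{n+1} at x^n;
y(x) has coefficient 1 a_n at x^n.
Matching x^n: (n+2)(n+1) a_{n+2} + (n+1) a_{n+1} + 1 a_n = 0.
Thus a_{n+2} = [-(n+1) a_{n+1} - 1 a_n] / ((n+1)(n+2)).

Check with a_0 = 1, a_1 = -1 (apply the recurrence for n = 0, 1, 2, 3): a_0 = 1, a_1 = -1, a_2 = 0, a_3 = 1/6, a_4 = -1/24, a_5 = 0.

a_(n+2) = [-(n+1) a_(n+1) - 1 a_n] / ((n+1)(n+2)); check: a_0 = 1, a_1 = -1, a_2 = 0, a_3 = 1/6, a_4 = -1/24, a_5 = 0


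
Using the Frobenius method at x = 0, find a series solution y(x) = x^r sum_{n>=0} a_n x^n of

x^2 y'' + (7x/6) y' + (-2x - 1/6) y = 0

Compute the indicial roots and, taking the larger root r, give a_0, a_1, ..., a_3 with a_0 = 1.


Write in Frobenius form y'' + (p(x)/x) y' + (q(x)/x^2) y = 0:
  p(x) = 7/6,  q(x) = -2x - 1/6.
Indicial equation: r(r-1) + (7/6) r + (-1/6) = 0 -> roots r_1 = 1/3, r_2 = -1/2.
Take r = r_1 = 1/3. Let y(x) = x^r sum_{n>=0} a_n x^n with a_0 = 1.
Substitute y = x^r sum a_n x^n and match x^{r+n}. The recurrence is
  D(n) a_n - 2 a_{n-1} = 0,  where D(n) = (r+n)(r+n-1) + (7/6)(r+n) + (-1/6).
  a_n = 2 / D(n) * a_{n-1}.
Since the indicial polynomial factors as (r - r_1)(r - r_2), D(n) = (r_1 + n - r_1)(r_1 + n - r_2) = n(n + 5/6).
Evaluating step by step (a_0 = 1):
  n = 1: D(1) = 1(1 + 5/6) = 11/6; numerator = 2(1) = 2; a_1 = (2)/(11/6) = 12/11
  n = 2: D(2) = 2(2 + 5/6) = 17/3; numerator = 2(12/11) = 24/11; a_2 = (24/11)/(17/3) = 72/187
  n = 3: D(3) = 3(3 + 5/6) = 23/2; numerator = 2(72/187) = 144/187; a_3 = (144/187)/(23/2) = 288/4301

r = 1/3; a_0 = 1; a_1 = 12/11; a_2 = 72/187; a_3 = 288/4301


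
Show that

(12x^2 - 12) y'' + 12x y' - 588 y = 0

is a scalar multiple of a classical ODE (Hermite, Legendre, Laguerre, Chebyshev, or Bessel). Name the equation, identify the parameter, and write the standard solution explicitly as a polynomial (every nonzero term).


All three coefficients share the factor -12; dividing through by -12 gives  (1 - x^2) y'' - x y' + 49 y = 0.
This matches the Chebyshev equation (1 - x^2) y'' - x y' + n^2 y = 0 (note the -x y' term, not -2x y') with n^2 = 49, so n = 7; the polynomial solution is T_7(x).
With y = sum_k a_k x^k, matching x^k gives (k+2)(k+1) a_{k+2} = (k^2 - n^2) a_k = (k - 7)(k + 7) a_k. The right side vanishes at k = 7, so the series with the parity of 7 terminates at degree 7.
Standard normalization: leading coefficient of T_n is 2^(n-1), so a_7 = 2^6 = 64. Work downward with a_k = (k+1)(k+2) a_{k+2} / ((k - 7)(k + 7)):
  a_5 = (6)(7)(64) / ((5 - 7)(5 + 7)) = 2688/(-24) = -112
  a_3 = (4)(5)(-112) / ((3 - 7)(3 + 7)) = -2240/(-40) = 56
  a_1 = (2)(3)(56) / ((1 - 7)(1 + 7)) = 336/(-48) = -7
Hence T_7(x) = 64 x^7 - 112 x^5 + 56 x^3 - 7 x.

T_7(x); series = 64 x^7 - 112 x^5 + 56 x^3 - 7 x


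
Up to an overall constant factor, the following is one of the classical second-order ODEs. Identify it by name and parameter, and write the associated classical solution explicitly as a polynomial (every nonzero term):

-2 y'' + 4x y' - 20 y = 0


All three coefficients share the factor -2; dividing through by -2 gives  y'' - 2x y' + 10 y = 0.
This matches the Hermite equation y'' - 2x y' + 2n y = 0 with 2n = 10, so n = 5; the polynomial solution is H_5(x).
With y = sum_k a_k x^k, matching x^k gives (k+2)(k+1) a_{k+2} = 2(k - n) a_k = 2(k - 5) a_k. The right side vanishes at k = 5, so the series with the parity of 5 terminates at degree 5.
Standard normalization: leading coefficient of H_n is 2^n, so a_5 = 2^5 = 32. Work downward with a_k = (k+1)(k+2) a_{k+2} / (2(k - n)):
  a_3 = (4)(5)(32) / (2(3 - 5)) = 640/(-4) = -160
  a_1 = (2)(3)(-160) / (2(1 - 5)) = -960/(-8) = 120
Hence H_5(x) = 32 x^5 - 160 x^3 + 120 x.

H_5(x); series = 32 x^5 - 160 x^3 + 120 x
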